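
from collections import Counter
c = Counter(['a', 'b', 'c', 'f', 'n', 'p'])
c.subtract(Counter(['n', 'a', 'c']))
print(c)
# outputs Counter({'b': 1, 'f': 1, 'p': 1, 'a': 0, 'c': 0, 'n': 0})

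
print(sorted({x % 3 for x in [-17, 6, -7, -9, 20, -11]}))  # [0, 1, 2]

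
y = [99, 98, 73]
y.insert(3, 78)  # [99, 98, 73, 78]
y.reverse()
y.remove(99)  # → [78, 73, 98]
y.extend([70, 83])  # [78, 73, 98, 70, 83]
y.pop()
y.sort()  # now [70, 73, 78, 98]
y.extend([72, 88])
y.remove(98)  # [70, 73, 78, 72, 88]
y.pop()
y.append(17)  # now [70, 73, 78, 72, 17]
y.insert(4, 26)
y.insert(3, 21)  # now [70, 73, 78, 21, 72, 26, 17]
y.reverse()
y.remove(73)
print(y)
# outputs [17, 26, 72, 21, 78, 70]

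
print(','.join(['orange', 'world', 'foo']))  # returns orange,world,foo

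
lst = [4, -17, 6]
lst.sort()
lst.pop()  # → 6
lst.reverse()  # [4, -17]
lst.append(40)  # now [4, -17, 40]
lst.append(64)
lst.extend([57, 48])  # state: [4, -17, 40, 64, 57, 48]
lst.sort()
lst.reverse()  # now [64, 57, 48, 40, 4, -17]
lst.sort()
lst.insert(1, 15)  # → [-17, 15, 4, 40, 48, 57, 64]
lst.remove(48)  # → [-17, 15, 4, 40, 57, 64]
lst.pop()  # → 64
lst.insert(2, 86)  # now [-17, 15, 86, 4, 40, 57]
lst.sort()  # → [-17, 4, 15, 40, 57, 86]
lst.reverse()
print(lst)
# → [86, 57, 40, 15, 4, -17]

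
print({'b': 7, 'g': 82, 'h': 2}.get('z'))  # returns None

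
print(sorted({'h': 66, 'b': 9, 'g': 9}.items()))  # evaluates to [('b', 9), ('g', 9), ('h', 66)]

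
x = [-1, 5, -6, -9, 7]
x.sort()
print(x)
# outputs [-9, -6, -1, 5, 7]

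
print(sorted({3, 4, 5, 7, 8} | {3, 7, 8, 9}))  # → [3, 4, 5, 7, 8, 9]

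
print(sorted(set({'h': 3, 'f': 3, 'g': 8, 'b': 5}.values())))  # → [3, 5, 8]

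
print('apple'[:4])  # appl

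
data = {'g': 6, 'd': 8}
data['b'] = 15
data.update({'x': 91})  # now {'g': 6, 'd': 8, 'b': 15, 'x': 91}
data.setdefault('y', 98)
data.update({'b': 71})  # {'g': 6, 'd': 8, 'b': 71, 'x': 91, 'y': 98}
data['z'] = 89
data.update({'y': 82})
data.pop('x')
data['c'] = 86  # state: {'g': 6, 'd': 8, 'b': 71, 'y': 82, 'z': 89, 'c': 86}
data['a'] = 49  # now {'g': 6, 'd': 8, 'b': 71, 'y': 82, 'z': 89, 'c': 86, 'a': 49}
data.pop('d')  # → 8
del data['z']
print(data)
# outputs {'g': 6, 'b': 71, 'y': 82, 'c': 86, 'a': 49}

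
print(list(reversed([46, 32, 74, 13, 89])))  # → [89, 13, 74, 32, 46]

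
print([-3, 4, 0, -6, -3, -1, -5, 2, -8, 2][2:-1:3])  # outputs [0, -1, -8]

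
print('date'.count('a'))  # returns 1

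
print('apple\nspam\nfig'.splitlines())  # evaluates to ['apple', 'spam', 'fig']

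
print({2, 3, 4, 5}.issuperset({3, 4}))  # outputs True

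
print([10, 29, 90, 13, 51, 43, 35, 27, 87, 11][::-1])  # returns [11, 87, 27, 35, 43, 51, 13, 90, 29, 10]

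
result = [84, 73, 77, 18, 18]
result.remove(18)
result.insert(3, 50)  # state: [84, 73, 77, 50, 18]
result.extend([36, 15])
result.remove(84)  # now [73, 77, 50, 18, 36, 15]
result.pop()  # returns 15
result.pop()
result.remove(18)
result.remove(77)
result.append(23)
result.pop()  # 23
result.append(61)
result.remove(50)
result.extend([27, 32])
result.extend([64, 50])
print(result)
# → [73, 61, 27, 32, 64, 50]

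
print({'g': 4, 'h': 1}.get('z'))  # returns None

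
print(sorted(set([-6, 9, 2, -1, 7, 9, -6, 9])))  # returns [-6, -1, 2, 7, 9]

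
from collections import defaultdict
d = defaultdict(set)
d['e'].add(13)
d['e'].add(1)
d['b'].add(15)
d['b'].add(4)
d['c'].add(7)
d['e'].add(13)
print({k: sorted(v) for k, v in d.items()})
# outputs {'e': [1, 13], 'b': [4, 15], 'c': [7]}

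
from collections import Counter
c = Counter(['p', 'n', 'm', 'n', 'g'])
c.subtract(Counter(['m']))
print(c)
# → Counter({'n': 2, 'p': 1, 'g': 1, 'm': 0})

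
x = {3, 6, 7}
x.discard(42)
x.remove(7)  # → {3, 6}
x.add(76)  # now {3, 6, 76}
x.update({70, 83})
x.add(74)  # {3, 6, 70, 74, 76, 83}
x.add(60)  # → {3, 6, 60, 70, 74, 76, 83}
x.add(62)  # {3, 6, 60, 62, 70, 74, 76, 83}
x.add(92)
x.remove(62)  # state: {3, 6, 60, 70, 74, 76, 83, 92}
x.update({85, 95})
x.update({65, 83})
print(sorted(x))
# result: [3, 6, 60, 65, 70, 74, 76, 83, 85, 92, 95]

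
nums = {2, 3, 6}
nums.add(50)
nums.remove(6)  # {2, 3, 50}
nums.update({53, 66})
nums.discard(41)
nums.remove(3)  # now {2, 50, 53, 66}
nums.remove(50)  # {2, 53, 66}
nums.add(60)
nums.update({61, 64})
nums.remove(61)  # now {2, 53, 60, 64, 66}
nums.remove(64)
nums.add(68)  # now {2, 53, 60, 66, 68}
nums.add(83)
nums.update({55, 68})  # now {2, 53, 55, 60, 66, 68, 83}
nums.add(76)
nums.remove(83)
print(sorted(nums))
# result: [2, 53, 55, 60, 66, 68, 76]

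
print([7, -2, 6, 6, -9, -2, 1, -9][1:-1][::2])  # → [-2, 6, -2]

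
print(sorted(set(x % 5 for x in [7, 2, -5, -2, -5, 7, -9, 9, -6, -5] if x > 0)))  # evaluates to [2, 4]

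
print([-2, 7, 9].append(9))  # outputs None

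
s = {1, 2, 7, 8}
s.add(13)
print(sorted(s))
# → [1, 2, 7, 8, 13]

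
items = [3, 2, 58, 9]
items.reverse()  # [9, 58, 2, 3]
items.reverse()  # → [3, 2, 58, 9]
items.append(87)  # [3, 2, 58, 9, 87]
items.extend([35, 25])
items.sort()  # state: [2, 3, 9, 25, 35, 58, 87]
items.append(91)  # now [2, 3, 9, 25, 35, 58, 87, 91]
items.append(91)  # [2, 3, 9, 25, 35, 58, 87, 91, 91]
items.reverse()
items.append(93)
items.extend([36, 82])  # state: [91, 91, 87, 58, 35, 25, 9, 3, 2, 93, 36, 82]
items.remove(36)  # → [91, 91, 87, 58, 35, 25, 9, 3, 2, 93, 82]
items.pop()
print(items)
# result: [91, 91, 87, 58, 35, 25, 9, 3, 2, 93]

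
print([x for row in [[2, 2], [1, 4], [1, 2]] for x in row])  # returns [2, 2, 1, 4, 1, 2]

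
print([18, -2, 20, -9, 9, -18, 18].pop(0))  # 18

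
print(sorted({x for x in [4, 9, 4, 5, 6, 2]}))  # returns [2, 4, 5, 6, 9]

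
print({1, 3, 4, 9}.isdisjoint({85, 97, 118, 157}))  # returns True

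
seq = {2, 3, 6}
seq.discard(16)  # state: {2, 3, 6}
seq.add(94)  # {2, 3, 6, 94}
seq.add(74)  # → {2, 3, 6, 74, 94}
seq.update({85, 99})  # {2, 3, 6, 74, 85, 94, 99}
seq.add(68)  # {2, 3, 6, 68, 74, 85, 94, 99}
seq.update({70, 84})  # {2, 3, 6, 68, 70, 74, 84, 85, 94, 99}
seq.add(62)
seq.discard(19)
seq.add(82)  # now {2, 3, 6, 62, 68, 70, 74, 82, 84, 85, 94, 99}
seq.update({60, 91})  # {2, 3, 6, 60, 62, 68, 70, 74, 82, 84, 85, 91, 94, 99}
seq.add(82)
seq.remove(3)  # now {2, 6, 60, 62, 68, 70, 74, 82, 84, 85, 91, 94, 99}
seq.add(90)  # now {2, 6, 60, 62, 68, 70, 74, 82, 84, 85, 90, 91, 94, 99}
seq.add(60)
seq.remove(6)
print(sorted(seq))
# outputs [2, 60, 62, 68, 70, 74, 82, 84, 85, 90, 91, 94, 99]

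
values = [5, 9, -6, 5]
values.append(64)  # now [5, 9, -6, 5, 64]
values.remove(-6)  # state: [5, 9, 5, 64]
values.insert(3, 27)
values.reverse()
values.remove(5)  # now [64, 27, 9, 5]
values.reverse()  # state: [5, 9, 27, 64]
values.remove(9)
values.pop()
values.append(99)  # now [5, 27, 99]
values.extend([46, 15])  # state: [5, 27, 99, 46, 15]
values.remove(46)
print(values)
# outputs [5, 27, 99, 15]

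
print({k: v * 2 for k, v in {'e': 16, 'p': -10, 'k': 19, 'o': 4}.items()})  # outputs {'e': 32, 'p': -20, 'k': 38, 'o': 8}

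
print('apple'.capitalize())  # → Apple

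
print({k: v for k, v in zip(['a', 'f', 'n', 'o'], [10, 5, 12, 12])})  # {'a': 10, 'f': 5, 'n': 12, 'o': 12}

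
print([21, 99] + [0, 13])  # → [21, 99, 0, 13]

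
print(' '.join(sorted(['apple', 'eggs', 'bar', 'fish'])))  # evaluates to apple bar eggs fish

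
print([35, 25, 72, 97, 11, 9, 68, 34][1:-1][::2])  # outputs [25, 97, 9]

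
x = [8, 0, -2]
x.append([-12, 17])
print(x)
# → [8, 0, -2, [-12, 17]]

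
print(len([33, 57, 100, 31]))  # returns 4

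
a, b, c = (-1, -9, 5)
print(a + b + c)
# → -5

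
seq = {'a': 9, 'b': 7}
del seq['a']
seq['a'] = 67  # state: {'b': 7, 'a': 67}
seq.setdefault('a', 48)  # 67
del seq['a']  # {'b': 7}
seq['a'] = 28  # {'b': 7, 'a': 28}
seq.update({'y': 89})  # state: {'b': 7, 'a': 28, 'y': 89}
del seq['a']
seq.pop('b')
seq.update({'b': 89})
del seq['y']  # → {'b': 89}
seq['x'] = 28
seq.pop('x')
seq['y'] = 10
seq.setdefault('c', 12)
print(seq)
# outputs {'b': 89, 'y': 10, 'c': 12}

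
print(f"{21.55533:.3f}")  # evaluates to 21.555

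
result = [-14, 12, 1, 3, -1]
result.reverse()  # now [-1, 3, 1, 12, -14]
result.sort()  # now [-14, -1, 1, 3, 12]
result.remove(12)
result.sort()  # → [-14, -1, 1, 3]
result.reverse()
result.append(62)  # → [3, 1, -1, -14, 62]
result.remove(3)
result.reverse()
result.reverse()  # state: [1, -1, -14, 62]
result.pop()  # 62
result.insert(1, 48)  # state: [1, 48, -1, -14]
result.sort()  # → [-14, -1, 1, 48]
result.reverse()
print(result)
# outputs [48, 1, -1, -14]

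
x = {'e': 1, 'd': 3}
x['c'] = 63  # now {'e': 1, 'd': 3, 'c': 63}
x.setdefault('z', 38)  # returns 38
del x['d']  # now {'e': 1, 'c': 63, 'z': 38}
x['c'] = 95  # {'e': 1, 'c': 95, 'z': 38}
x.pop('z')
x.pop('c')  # 95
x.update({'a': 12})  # {'e': 1, 'a': 12}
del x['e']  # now {'a': 12}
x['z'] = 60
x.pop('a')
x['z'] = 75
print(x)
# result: {'z': 75}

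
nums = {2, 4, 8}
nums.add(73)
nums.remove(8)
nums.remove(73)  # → {2, 4}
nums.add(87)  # {2, 4, 87}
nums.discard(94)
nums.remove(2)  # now {4, 87}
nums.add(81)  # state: {4, 81, 87}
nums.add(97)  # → {4, 81, 87, 97}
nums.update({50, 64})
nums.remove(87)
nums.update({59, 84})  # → {4, 50, 59, 64, 81, 84, 97}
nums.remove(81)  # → {4, 50, 59, 64, 84, 97}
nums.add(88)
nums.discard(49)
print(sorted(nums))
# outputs [4, 50, 59, 64, 84, 88, 97]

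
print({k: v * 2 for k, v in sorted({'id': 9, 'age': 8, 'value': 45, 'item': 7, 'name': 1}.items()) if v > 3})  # {'age': 16, 'id': 18, 'item': 14, 'value': 90}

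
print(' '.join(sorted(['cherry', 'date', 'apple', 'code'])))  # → apple cherry code date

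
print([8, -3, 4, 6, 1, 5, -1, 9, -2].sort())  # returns None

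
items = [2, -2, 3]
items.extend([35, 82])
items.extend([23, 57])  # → [2, -2, 3, 35, 82, 23, 57]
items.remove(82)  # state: [2, -2, 3, 35, 23, 57]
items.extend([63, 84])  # [2, -2, 3, 35, 23, 57, 63, 84]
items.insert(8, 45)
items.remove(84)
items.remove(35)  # [2, -2, 3, 23, 57, 63, 45]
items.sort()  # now [-2, 2, 3, 23, 45, 57, 63]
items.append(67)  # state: [-2, 2, 3, 23, 45, 57, 63, 67]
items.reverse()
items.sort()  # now [-2, 2, 3, 23, 45, 57, 63, 67]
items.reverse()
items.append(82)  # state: [67, 63, 57, 45, 23, 3, 2, -2, 82]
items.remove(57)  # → [67, 63, 45, 23, 3, 2, -2, 82]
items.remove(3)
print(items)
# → [67, 63, 45, 23, 2, -2, 82]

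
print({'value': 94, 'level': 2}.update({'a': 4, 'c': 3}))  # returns None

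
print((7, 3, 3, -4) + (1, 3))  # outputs (7, 3, 3, -4, 1, 3)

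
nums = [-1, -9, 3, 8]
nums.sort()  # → [-9, -1, 3, 8]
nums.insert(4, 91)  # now [-9, -1, 3, 8, 91]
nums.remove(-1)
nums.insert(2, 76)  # [-9, 3, 76, 8, 91]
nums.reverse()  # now [91, 8, 76, 3, -9]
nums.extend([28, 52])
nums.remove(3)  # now [91, 8, 76, -9, 28, 52]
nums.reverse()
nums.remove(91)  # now [52, 28, -9, 76, 8]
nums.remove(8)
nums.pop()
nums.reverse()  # [-9, 28, 52]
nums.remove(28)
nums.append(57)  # [-9, 52, 57]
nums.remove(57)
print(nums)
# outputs [-9, 52]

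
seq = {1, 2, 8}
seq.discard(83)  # {1, 2, 8}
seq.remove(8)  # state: {1, 2}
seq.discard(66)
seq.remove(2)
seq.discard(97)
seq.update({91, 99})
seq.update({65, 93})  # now {1, 65, 91, 93, 99}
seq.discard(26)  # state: {1, 65, 91, 93, 99}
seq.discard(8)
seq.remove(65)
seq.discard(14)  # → {1, 91, 93, 99}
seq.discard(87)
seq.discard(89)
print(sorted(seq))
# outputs [1, 91, 93, 99]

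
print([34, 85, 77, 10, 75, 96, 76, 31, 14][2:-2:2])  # [77, 75, 76]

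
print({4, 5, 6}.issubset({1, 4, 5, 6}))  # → True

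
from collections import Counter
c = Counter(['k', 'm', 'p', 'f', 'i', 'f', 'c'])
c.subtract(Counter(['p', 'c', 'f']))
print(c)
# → Counter({'k': 1, 'm': 1, 'f': 1, 'i': 1, 'p': 0, 'c': 0})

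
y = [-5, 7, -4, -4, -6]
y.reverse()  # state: [-6, -4, -4, 7, -5]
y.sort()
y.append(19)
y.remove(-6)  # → [-5, -4, -4, 7, 19]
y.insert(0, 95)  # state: [95, -5, -4, -4, 7, 19]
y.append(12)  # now [95, -5, -4, -4, 7, 19, 12]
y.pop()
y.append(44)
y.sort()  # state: [-5, -4, -4, 7, 19, 44, 95]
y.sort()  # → [-5, -4, -4, 7, 19, 44, 95]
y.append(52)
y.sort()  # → [-5, -4, -4, 7, 19, 44, 52, 95]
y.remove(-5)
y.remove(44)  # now [-4, -4, 7, 19, 52, 95]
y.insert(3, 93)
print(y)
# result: [-4, -4, 7, 93, 19, 52, 95]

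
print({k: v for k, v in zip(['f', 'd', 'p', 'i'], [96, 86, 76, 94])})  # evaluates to {'f': 96, 'd': 86, 'p': 76, 'i': 94}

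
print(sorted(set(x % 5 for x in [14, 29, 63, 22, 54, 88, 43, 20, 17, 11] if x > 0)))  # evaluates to [0, 1, 2, 3, 4]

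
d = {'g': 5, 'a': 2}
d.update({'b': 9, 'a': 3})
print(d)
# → {'g': 5, 'a': 3, 'b': 9}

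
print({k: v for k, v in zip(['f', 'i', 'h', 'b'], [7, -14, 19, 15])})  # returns {'f': 7, 'i': -14, 'h': 19, 'b': 15}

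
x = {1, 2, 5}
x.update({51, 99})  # {1, 2, 5, 51, 99}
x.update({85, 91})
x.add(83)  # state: {1, 2, 5, 51, 83, 85, 91, 99}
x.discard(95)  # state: {1, 2, 5, 51, 83, 85, 91, 99}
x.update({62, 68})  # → {1, 2, 5, 51, 62, 68, 83, 85, 91, 99}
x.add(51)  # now {1, 2, 5, 51, 62, 68, 83, 85, 91, 99}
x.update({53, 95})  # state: {1, 2, 5, 51, 53, 62, 68, 83, 85, 91, 95, 99}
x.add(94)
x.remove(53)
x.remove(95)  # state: {1, 2, 5, 51, 62, 68, 83, 85, 91, 94, 99}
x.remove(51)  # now {1, 2, 5, 62, 68, 83, 85, 91, 94, 99}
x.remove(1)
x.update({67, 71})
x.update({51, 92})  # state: {2, 5, 51, 62, 67, 68, 71, 83, 85, 91, 92, 94, 99}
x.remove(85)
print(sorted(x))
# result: [2, 5, 51, 62, 67, 68, 71, 83, 91, 92, 94, 99]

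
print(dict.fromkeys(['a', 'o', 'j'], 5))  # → {'a': 5, 'o': 5, 'j': 5}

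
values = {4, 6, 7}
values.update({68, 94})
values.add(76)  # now {4, 6, 7, 68, 76, 94}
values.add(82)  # {4, 6, 7, 68, 76, 82, 94}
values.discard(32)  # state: {4, 6, 7, 68, 76, 82, 94}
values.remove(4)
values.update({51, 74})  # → {6, 7, 51, 68, 74, 76, 82, 94}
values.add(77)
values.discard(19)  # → {6, 7, 51, 68, 74, 76, 77, 82, 94}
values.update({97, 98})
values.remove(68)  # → {6, 7, 51, 74, 76, 77, 82, 94, 97, 98}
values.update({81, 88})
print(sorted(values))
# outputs [6, 7, 51, 74, 76, 77, 81, 82, 88, 94, 97, 98]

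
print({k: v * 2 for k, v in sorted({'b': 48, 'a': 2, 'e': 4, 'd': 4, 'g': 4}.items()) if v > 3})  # {'b': 96, 'd': 8, 'e': 8, 'g': 8}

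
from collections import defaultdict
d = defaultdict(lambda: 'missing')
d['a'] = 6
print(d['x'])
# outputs missing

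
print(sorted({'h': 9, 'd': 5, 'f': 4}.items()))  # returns [('d', 5), ('f', 4), ('h', 9)]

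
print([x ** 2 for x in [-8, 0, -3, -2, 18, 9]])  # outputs [64, 0, 9, 4, 324, 81]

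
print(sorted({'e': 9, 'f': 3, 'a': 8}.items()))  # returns [('a', 8), ('e', 9), ('f', 3)]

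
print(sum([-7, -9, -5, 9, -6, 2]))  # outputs -16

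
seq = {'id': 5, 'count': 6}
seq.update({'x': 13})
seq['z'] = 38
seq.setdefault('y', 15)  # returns 15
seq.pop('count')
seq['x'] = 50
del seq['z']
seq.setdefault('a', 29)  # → 29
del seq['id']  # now {'x': 50, 'y': 15, 'a': 29}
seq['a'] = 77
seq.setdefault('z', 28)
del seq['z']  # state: {'x': 50, 'y': 15, 'a': 77}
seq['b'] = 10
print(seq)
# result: {'x': 50, 'y': 15, 'a': 77, 'b': 10}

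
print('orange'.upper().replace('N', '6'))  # ORA6GE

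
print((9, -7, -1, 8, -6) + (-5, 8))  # (9, -7, -1, 8, -6, -5, 8)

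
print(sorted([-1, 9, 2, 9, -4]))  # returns [-4, -1, 2, 9, 9]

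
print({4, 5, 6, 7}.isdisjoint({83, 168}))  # True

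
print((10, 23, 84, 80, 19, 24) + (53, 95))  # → (10, 23, 84, 80, 19, 24, 53, 95)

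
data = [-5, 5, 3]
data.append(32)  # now [-5, 5, 3, 32]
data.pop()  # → 32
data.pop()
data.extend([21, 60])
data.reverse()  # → [60, 21, 5, -5]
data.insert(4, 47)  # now [60, 21, 5, -5, 47]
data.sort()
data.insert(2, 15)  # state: [-5, 5, 15, 21, 47, 60]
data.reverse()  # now [60, 47, 21, 15, 5, -5]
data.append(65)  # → [60, 47, 21, 15, 5, -5, 65]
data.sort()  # [-5, 5, 15, 21, 47, 60, 65]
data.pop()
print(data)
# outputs [-5, 5, 15, 21, 47, 60]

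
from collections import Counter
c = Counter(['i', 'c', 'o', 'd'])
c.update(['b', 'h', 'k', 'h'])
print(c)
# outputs Counter({'h': 2, 'i': 1, 'c': 1, 'o': 1, 'd': 1, 'b': 1, 'k': 1})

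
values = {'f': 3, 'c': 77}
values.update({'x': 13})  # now {'f': 3, 'c': 77, 'x': 13}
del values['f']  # {'c': 77, 'x': 13}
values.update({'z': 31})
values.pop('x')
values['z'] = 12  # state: {'c': 77, 'z': 12}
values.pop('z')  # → 12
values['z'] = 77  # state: {'c': 77, 'z': 77}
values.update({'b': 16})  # {'c': 77, 'z': 77, 'b': 16}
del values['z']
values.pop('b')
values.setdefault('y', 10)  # 10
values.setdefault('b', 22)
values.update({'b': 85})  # {'c': 77, 'y': 10, 'b': 85}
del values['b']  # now {'c': 77, 'y': 10}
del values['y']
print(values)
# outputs {'c': 77}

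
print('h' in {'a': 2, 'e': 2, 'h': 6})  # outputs True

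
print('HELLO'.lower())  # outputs hello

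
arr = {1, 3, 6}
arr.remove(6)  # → {1, 3}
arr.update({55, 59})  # {1, 3, 55, 59}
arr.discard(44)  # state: {1, 3, 55, 59}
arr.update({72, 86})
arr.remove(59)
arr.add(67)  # {1, 3, 55, 67, 72, 86}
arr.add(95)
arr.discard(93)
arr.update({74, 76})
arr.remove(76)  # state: {1, 3, 55, 67, 72, 74, 86, 95}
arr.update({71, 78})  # {1, 3, 55, 67, 71, 72, 74, 78, 86, 95}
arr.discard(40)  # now {1, 3, 55, 67, 71, 72, 74, 78, 86, 95}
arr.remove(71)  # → {1, 3, 55, 67, 72, 74, 78, 86, 95}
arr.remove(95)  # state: {1, 3, 55, 67, 72, 74, 78, 86}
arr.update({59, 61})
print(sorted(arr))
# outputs [1, 3, 55, 59, 61, 67, 72, 74, 78, 86]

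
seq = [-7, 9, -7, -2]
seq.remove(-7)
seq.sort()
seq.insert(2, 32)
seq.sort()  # [-7, -2, 9, 32]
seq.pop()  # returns 32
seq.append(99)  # [-7, -2, 9, 99]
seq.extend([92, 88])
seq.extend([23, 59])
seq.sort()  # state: [-7, -2, 9, 23, 59, 88, 92, 99]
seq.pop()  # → 99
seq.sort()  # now [-7, -2, 9, 23, 59, 88, 92]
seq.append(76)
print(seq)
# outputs [-7, -2, 9, 23, 59, 88, 92, 76]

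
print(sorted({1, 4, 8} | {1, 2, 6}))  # [1, 2, 4, 6, 8]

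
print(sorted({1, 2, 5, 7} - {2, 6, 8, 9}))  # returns [1, 5, 7]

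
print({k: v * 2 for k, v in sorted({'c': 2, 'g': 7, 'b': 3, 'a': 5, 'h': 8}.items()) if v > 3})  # {'a': 10, 'g': 14, 'h': 16}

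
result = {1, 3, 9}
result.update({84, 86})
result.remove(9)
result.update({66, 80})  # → {1, 3, 66, 80, 84, 86}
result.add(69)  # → {1, 3, 66, 69, 80, 84, 86}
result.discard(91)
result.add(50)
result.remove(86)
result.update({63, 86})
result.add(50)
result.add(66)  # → {1, 3, 50, 63, 66, 69, 80, 84, 86}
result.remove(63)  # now {1, 3, 50, 66, 69, 80, 84, 86}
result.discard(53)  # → {1, 3, 50, 66, 69, 80, 84, 86}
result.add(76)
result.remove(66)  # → {1, 3, 50, 69, 76, 80, 84, 86}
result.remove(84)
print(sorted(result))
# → [1, 3, 50, 69, 76, 80, 86]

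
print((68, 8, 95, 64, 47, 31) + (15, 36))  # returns (68, 8, 95, 64, 47, 31, 15, 36)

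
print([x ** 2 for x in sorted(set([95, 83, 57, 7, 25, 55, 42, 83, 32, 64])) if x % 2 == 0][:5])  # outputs [1024, 1764, 4096]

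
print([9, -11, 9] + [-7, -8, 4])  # [9, -11, 9, -7, -8, 4]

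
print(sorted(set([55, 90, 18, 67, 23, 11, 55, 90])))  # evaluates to [11, 18, 23, 55, 67, 90]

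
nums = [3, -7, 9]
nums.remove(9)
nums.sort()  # [-7, 3]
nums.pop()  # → 3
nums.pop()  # -7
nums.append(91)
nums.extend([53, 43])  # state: [91, 53, 43]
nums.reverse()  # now [43, 53, 91]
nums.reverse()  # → [91, 53, 43]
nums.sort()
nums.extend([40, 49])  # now [43, 53, 91, 40, 49]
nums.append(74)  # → [43, 53, 91, 40, 49, 74]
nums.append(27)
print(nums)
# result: [43, 53, 91, 40, 49, 74, 27]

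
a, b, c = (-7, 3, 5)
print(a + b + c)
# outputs 1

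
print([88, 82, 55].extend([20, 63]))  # None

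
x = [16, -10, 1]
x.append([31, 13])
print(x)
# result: [16, -10, 1, [31, 13]]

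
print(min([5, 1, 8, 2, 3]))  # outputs 1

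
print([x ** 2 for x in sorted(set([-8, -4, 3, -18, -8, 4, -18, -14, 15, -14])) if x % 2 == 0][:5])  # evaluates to [324, 196, 64, 16, 16]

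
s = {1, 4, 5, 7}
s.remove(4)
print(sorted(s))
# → [1, 5, 7]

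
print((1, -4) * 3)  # (1, -4, 1, -4, 1, -4)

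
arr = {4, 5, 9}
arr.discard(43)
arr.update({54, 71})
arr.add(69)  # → {4, 5, 9, 54, 69, 71}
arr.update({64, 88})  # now {4, 5, 9, 54, 64, 69, 71, 88}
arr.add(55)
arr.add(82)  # {4, 5, 9, 54, 55, 64, 69, 71, 82, 88}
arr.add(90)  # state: {4, 5, 9, 54, 55, 64, 69, 71, 82, 88, 90}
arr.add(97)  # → {4, 5, 9, 54, 55, 64, 69, 71, 82, 88, 90, 97}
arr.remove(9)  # {4, 5, 54, 55, 64, 69, 71, 82, 88, 90, 97}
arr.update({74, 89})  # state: {4, 5, 54, 55, 64, 69, 71, 74, 82, 88, 89, 90, 97}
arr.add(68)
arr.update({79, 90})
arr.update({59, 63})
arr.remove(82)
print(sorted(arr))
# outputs [4, 5, 54, 55, 59, 63, 64, 68, 69, 71, 74, 79, 88, 89, 90, 97]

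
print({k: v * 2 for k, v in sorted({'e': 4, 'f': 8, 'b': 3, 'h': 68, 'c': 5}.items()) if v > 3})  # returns {'c': 10, 'e': 8, 'f': 16, 'h': 136}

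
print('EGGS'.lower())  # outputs eggs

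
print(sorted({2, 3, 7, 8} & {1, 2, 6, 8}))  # [2, 8]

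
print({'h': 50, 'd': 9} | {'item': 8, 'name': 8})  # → {'h': 50, 'd': 9, 'item': 8, 'name': 8}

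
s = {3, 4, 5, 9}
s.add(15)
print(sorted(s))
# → [3, 4, 5, 9, 15]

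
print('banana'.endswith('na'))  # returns True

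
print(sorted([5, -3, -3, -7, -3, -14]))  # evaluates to [-14, -7, -3, -3, -3, 5]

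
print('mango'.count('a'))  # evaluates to 1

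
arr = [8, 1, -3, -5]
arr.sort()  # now [-5, -3, 1, 8]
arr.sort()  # [-5, -3, 1, 8]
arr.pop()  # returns 8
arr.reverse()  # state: [1, -3, -5]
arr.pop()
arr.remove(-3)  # [1]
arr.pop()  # 1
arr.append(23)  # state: [23]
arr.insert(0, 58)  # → [58, 23]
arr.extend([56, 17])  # [58, 23, 56, 17]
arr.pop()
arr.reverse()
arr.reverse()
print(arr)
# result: [58, 23, 56]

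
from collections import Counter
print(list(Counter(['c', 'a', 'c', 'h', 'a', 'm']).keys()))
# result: ['c', 'a', 'h', 'm']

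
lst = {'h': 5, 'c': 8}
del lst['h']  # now {'c': 8}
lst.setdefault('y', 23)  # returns 23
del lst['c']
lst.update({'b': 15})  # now {'y': 23, 'b': 15}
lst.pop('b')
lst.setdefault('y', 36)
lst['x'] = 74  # {'y': 23, 'x': 74}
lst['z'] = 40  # {'y': 23, 'x': 74, 'z': 40}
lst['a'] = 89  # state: {'y': 23, 'x': 74, 'z': 40, 'a': 89}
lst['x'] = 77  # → {'y': 23, 'x': 77, 'z': 40, 'a': 89}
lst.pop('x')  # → 77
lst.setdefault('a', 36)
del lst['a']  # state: {'y': 23, 'z': 40}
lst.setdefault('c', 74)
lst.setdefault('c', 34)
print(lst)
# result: {'y': 23, 'z': 40, 'c': 74}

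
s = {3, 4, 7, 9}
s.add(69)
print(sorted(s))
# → [3, 4, 7, 9, 69]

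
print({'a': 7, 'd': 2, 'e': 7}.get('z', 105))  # 105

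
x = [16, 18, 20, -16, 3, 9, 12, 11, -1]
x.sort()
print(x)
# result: [-16, -1, 3, 9, 11, 12, 16, 18, 20]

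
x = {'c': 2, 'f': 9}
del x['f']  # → {'c': 2}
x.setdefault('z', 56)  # 56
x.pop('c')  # 2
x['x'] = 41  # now {'z': 56, 'x': 41}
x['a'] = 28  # {'z': 56, 'x': 41, 'a': 28}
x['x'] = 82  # {'z': 56, 'x': 82, 'a': 28}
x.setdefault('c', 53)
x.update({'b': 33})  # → {'z': 56, 'x': 82, 'a': 28, 'c': 53, 'b': 33}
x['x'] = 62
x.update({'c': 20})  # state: {'z': 56, 'x': 62, 'a': 28, 'c': 20, 'b': 33}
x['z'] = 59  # {'z': 59, 'x': 62, 'a': 28, 'c': 20, 'b': 33}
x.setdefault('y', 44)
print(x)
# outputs {'z': 59, 'x': 62, 'a': 28, 'c': 20, 'b': 33, 'y': 44}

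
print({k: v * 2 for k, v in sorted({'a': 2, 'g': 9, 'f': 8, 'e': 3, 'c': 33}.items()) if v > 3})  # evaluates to {'c': 66, 'f': 16, 'g': 18}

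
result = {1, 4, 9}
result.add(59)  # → {1, 4, 9, 59}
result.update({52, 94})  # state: {1, 4, 9, 52, 59, 94}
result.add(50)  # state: {1, 4, 9, 50, 52, 59, 94}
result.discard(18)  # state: {1, 4, 9, 50, 52, 59, 94}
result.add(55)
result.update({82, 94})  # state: {1, 4, 9, 50, 52, 55, 59, 82, 94}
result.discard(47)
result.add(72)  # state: {1, 4, 9, 50, 52, 55, 59, 72, 82, 94}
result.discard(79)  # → {1, 4, 9, 50, 52, 55, 59, 72, 82, 94}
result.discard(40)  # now {1, 4, 9, 50, 52, 55, 59, 72, 82, 94}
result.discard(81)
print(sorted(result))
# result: [1, 4, 9, 50, 52, 55, 59, 72, 82, 94]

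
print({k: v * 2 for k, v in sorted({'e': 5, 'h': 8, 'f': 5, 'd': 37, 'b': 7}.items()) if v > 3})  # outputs {'b': 14, 'd': 74, 'e': 10, 'f': 10, 'h': 16}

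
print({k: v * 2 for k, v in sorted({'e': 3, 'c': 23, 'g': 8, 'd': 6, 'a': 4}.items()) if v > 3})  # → {'a': 8, 'c': 46, 'd': 12, 'g': 16}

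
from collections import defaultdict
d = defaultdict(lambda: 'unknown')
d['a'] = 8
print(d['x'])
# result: unknown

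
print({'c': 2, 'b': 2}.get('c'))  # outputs 2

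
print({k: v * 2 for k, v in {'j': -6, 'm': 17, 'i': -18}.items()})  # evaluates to {'j': -12, 'm': 34, 'i': -36}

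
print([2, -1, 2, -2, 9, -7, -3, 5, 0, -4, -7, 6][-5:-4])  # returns [5]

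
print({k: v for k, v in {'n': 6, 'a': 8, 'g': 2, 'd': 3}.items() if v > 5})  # {'n': 6, 'a': 8}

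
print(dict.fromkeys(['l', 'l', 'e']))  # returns {'l': None, 'e': None}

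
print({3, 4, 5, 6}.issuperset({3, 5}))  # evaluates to True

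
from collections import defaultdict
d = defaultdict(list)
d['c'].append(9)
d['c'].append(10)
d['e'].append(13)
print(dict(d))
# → {'c': [9, 10], 'e': [13]}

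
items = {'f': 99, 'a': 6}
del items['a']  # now {'f': 99}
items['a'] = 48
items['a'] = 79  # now {'f': 99, 'a': 79}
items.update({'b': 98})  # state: {'f': 99, 'a': 79, 'b': 98}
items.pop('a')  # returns 79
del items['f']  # {'b': 98}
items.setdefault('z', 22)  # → 22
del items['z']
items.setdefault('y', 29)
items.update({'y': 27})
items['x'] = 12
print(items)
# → {'b': 98, 'y': 27, 'x': 12}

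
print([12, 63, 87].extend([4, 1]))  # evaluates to None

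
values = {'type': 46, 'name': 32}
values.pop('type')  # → 46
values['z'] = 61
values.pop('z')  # 61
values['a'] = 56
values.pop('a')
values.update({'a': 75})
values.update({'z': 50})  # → {'name': 32, 'a': 75, 'z': 50}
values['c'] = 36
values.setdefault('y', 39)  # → 39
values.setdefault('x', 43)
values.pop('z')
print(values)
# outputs {'name': 32, 'a': 75, 'c': 36, 'y': 39, 'x': 43}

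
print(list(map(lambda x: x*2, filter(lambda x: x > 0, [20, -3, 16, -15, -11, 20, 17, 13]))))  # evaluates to [40, 32, 40, 34, 26]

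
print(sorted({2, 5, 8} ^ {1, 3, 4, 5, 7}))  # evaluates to [1, 2, 3, 4, 7, 8]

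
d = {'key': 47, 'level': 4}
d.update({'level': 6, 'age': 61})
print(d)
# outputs {'key': 47, 'level': 6, 'age': 61}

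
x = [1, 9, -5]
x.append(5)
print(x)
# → [1, 9, -5, 5]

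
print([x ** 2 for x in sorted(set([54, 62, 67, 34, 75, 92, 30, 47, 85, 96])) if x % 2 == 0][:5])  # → [900, 1156, 2916, 3844, 8464]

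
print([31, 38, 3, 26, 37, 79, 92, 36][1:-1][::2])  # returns [38, 26, 79]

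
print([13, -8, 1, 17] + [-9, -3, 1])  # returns [13, -8, 1, 17, -9, -3, 1]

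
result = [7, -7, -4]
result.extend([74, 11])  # [7, -7, -4, 74, 11]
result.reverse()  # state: [11, 74, -4, -7, 7]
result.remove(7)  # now [11, 74, -4, -7]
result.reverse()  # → [-7, -4, 74, 11]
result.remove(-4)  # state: [-7, 74, 11]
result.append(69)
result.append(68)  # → [-7, 74, 11, 69, 68]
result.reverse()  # [68, 69, 11, 74, -7]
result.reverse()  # [-7, 74, 11, 69, 68]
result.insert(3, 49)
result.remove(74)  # [-7, 11, 49, 69, 68]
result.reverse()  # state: [68, 69, 49, 11, -7]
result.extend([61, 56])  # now [68, 69, 49, 11, -7, 61, 56]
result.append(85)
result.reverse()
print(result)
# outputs [85, 56, 61, -7, 11, 49, 69, 68]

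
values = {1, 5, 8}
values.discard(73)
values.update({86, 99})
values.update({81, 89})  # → {1, 5, 8, 81, 86, 89, 99}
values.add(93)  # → {1, 5, 8, 81, 86, 89, 93, 99}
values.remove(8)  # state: {1, 5, 81, 86, 89, 93, 99}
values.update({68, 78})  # {1, 5, 68, 78, 81, 86, 89, 93, 99}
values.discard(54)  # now {1, 5, 68, 78, 81, 86, 89, 93, 99}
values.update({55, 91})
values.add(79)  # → {1, 5, 55, 68, 78, 79, 81, 86, 89, 91, 93, 99}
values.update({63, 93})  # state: {1, 5, 55, 63, 68, 78, 79, 81, 86, 89, 91, 93, 99}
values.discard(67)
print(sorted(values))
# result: [1, 5, 55, 63, 68, 78, 79, 81, 86, 89, 91, 93, 99]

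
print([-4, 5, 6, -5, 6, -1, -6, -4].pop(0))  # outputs -4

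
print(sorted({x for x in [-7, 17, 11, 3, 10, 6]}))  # [-7, 3, 6, 10, 11, 17]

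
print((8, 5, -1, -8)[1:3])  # (5, -1)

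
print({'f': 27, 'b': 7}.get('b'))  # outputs 7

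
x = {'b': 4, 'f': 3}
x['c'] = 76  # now {'b': 4, 'f': 3, 'c': 76}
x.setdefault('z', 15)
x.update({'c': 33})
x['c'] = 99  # {'b': 4, 'f': 3, 'c': 99, 'z': 15}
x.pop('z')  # 15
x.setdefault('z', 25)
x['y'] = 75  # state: {'b': 4, 'f': 3, 'c': 99, 'z': 25, 'y': 75}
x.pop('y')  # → 75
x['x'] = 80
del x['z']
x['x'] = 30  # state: {'b': 4, 'f': 3, 'c': 99, 'x': 30}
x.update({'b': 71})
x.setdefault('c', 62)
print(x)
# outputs {'b': 71, 'f': 3, 'c': 99, 'x': 30}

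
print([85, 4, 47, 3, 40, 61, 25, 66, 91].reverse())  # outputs None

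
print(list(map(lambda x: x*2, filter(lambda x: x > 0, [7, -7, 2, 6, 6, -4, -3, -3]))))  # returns [14, 4, 12, 12]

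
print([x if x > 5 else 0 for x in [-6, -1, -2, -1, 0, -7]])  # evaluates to [0, 0, 0, 0, 0, 0]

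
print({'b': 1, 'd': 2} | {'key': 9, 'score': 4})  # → {'b': 1, 'd': 2, 'key': 9, 'score': 4}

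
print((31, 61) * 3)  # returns (31, 61, 31, 61, 31, 61)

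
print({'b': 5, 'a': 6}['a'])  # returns 6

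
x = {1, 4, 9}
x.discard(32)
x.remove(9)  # {1, 4}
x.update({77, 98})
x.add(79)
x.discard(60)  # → {1, 4, 77, 79, 98}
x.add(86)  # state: {1, 4, 77, 79, 86, 98}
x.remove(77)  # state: {1, 4, 79, 86, 98}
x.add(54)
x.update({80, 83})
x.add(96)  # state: {1, 4, 54, 79, 80, 83, 86, 96, 98}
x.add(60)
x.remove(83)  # {1, 4, 54, 60, 79, 80, 86, 96, 98}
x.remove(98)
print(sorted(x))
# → [1, 4, 54, 60, 79, 80, 86, 96]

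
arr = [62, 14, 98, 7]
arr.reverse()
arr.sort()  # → [7, 14, 62, 98]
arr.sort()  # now [7, 14, 62, 98]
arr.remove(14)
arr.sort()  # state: [7, 62, 98]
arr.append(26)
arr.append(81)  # [7, 62, 98, 26, 81]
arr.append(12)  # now [7, 62, 98, 26, 81, 12]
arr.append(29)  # [7, 62, 98, 26, 81, 12, 29]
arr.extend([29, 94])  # [7, 62, 98, 26, 81, 12, 29, 29, 94]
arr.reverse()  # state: [94, 29, 29, 12, 81, 26, 98, 62, 7]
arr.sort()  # [7, 12, 26, 29, 29, 62, 81, 94, 98]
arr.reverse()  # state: [98, 94, 81, 62, 29, 29, 26, 12, 7]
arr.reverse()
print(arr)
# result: [7, 12, 26, 29, 29, 62, 81, 94, 98]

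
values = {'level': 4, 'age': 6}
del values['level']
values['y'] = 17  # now {'age': 6, 'y': 17}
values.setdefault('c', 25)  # 25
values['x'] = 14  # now {'age': 6, 'y': 17, 'c': 25, 'x': 14}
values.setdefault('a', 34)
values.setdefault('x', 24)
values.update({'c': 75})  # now {'age': 6, 'y': 17, 'c': 75, 'x': 14, 'a': 34}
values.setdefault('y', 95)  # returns 17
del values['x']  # {'age': 6, 'y': 17, 'c': 75, 'a': 34}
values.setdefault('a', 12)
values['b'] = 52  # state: {'age': 6, 'y': 17, 'c': 75, 'a': 34, 'b': 52}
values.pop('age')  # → 6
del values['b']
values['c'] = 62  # {'y': 17, 'c': 62, 'a': 34}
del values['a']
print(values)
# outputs {'y': 17, 'c': 62}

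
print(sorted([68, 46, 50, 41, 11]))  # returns [11, 41, 46, 50, 68]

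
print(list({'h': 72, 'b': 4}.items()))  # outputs [('h', 72), ('b', 4)]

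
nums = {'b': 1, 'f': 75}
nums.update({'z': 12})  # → {'b': 1, 'f': 75, 'z': 12}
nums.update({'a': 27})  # {'b': 1, 'f': 75, 'z': 12, 'a': 27}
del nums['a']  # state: {'b': 1, 'f': 75, 'z': 12}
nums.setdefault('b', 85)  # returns 1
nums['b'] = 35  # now {'b': 35, 'f': 75, 'z': 12}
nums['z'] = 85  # {'b': 35, 'f': 75, 'z': 85}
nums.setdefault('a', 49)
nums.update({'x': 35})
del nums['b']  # {'f': 75, 'z': 85, 'a': 49, 'x': 35}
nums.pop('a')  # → 49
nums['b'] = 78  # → {'f': 75, 'z': 85, 'x': 35, 'b': 78}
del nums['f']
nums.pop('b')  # 78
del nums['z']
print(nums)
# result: {'x': 35}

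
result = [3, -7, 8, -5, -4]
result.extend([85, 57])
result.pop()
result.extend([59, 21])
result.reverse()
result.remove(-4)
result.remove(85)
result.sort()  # [-7, -5, 3, 8, 21, 59]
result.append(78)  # [-7, -5, 3, 8, 21, 59, 78]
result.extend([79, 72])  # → [-7, -5, 3, 8, 21, 59, 78, 79, 72]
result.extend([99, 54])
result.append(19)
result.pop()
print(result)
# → [-7, -5, 3, 8, 21, 59, 78, 79, 72, 99, 54]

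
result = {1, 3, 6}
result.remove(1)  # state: {3, 6}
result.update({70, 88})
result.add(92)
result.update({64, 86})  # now {3, 6, 64, 70, 86, 88, 92}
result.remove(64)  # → {3, 6, 70, 86, 88, 92}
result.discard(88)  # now {3, 6, 70, 86, 92}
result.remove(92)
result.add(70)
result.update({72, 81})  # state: {3, 6, 70, 72, 81, 86}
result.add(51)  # {3, 6, 51, 70, 72, 81, 86}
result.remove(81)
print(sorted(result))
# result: [3, 6, 51, 70, 72, 86]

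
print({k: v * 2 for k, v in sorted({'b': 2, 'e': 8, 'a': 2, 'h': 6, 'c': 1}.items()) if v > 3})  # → {'e': 16, 'h': 12}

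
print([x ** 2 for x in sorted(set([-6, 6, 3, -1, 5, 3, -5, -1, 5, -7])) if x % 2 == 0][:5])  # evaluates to [36, 36]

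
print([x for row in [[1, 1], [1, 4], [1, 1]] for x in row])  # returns [1, 1, 1, 4, 1, 1]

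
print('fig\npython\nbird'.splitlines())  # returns ['fig', 'python', 'bird']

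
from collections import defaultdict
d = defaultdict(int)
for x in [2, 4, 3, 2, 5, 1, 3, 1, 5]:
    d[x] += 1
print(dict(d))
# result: {2: 2, 4: 1, 3: 2, 5: 2, 1: 2}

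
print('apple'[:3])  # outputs app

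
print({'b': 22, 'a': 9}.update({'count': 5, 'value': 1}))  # None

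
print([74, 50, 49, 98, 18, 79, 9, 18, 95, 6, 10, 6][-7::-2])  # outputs [79, 98, 50]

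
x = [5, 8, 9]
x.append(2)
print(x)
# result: [5, 8, 9, 2]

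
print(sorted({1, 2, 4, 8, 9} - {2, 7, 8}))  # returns [1, 4, 9]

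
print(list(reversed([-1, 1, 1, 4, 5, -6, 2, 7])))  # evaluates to [7, 2, -6, 5, 4, 1, 1, -1]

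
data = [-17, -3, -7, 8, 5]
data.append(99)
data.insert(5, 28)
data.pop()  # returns 99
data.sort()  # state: [-17, -7, -3, 5, 8, 28]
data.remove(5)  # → [-17, -7, -3, 8, 28]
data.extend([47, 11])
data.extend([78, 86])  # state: [-17, -7, -3, 8, 28, 47, 11, 78, 86]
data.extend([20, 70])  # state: [-17, -7, -3, 8, 28, 47, 11, 78, 86, 20, 70]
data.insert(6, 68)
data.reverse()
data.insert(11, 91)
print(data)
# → [70, 20, 86, 78, 11, 68, 47, 28, 8, -3, -7, 91, -17]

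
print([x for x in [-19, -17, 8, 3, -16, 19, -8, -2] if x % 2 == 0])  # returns [8, -16, -8, -2]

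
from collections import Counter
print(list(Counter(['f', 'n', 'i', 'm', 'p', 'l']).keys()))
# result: ['f', 'n', 'i', 'm', 'p', 'l']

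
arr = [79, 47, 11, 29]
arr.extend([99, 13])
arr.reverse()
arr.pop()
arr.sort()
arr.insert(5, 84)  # [11, 13, 29, 47, 99, 84]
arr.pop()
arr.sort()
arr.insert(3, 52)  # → [11, 13, 29, 52, 47, 99]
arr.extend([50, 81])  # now [11, 13, 29, 52, 47, 99, 50, 81]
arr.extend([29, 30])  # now [11, 13, 29, 52, 47, 99, 50, 81, 29, 30]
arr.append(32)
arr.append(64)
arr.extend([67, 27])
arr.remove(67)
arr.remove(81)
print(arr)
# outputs [11, 13, 29, 52, 47, 99, 50, 29, 30, 32, 64, 27]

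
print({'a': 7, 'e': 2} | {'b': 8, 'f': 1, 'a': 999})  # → {'a': 999, 'e': 2, 'b': 8, 'f': 1}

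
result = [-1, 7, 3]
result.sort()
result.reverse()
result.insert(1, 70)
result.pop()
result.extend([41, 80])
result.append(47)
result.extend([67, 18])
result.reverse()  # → [18, 67, 47, 80, 41, 3, 70, 7]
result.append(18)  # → [18, 67, 47, 80, 41, 3, 70, 7, 18]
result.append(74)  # [18, 67, 47, 80, 41, 3, 70, 7, 18, 74]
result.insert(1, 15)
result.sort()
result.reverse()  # [80, 74, 70, 67, 47, 41, 18, 18, 15, 7, 3]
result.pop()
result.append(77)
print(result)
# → [80, 74, 70, 67, 47, 41, 18, 18, 15, 7, 77]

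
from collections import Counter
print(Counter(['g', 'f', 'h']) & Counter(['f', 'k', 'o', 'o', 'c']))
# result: Counter({'f': 1})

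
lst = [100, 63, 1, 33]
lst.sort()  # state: [1, 33, 63, 100]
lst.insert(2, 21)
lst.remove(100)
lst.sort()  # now [1, 21, 33, 63]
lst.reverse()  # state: [63, 33, 21, 1]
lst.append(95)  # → [63, 33, 21, 1, 95]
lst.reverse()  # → [95, 1, 21, 33, 63]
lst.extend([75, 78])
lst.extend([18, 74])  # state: [95, 1, 21, 33, 63, 75, 78, 18, 74]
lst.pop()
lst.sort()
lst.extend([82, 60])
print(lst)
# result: [1, 18, 21, 33, 63, 75, 78, 95, 82, 60]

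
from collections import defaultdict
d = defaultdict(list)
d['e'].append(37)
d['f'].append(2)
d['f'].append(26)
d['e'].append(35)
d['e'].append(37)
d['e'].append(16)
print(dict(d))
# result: {'e': [37, 35, 37, 16], 'f': [2, 26]}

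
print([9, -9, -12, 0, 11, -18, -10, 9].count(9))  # 2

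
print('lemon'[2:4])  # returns mo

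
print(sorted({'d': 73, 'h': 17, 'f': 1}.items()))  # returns [('d', 73), ('f', 1), ('h', 17)]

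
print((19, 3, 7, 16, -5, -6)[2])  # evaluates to 7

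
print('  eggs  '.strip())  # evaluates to eggs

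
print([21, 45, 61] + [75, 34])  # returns [21, 45, 61, 75, 34]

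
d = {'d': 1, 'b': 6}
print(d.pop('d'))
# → 1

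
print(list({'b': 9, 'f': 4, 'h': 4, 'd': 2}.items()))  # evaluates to [('b', 9), ('f', 4), ('h', 4), ('d', 2)]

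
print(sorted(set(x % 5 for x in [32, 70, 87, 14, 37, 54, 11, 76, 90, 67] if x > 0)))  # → [0, 1, 2, 4]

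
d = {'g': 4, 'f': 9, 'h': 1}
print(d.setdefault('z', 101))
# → 101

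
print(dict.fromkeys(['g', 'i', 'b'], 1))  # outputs {'g': 1, 'i': 1, 'b': 1}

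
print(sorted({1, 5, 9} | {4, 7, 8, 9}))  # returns [1, 4, 5, 7, 8, 9]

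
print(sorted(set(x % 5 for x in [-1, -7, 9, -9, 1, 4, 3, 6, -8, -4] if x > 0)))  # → [1, 3, 4]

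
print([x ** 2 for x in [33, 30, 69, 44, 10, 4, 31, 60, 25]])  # [1089, 900, 4761, 1936, 100, 16, 961, 3600, 625]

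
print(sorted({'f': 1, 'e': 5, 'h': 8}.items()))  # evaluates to [('e', 5), ('f', 1), ('h', 8)]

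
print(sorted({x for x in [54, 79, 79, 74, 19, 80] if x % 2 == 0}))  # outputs [54, 74, 80]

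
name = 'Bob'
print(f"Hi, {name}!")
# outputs Hi, Bob!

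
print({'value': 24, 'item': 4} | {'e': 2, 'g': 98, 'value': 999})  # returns {'value': 999, 'item': 4, 'e': 2, 'g': 98}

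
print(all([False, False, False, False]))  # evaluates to False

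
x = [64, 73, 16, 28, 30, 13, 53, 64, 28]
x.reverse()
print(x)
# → [28, 64, 53, 13, 30, 28, 16, 73, 64]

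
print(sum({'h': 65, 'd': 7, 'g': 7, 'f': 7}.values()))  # 86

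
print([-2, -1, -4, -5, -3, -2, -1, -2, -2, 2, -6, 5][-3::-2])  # [2, -2, -2, -5, -1]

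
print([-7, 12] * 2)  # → [-7, 12, -7, 12]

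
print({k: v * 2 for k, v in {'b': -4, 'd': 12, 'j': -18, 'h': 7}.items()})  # {'b': -8, 'd': 24, 'j': -36, 'h': 14}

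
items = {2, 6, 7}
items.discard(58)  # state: {2, 6, 7}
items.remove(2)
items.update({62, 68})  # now {6, 7, 62, 68}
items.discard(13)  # {6, 7, 62, 68}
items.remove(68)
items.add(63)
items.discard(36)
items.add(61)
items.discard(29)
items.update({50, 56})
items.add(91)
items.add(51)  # {6, 7, 50, 51, 56, 61, 62, 63, 91}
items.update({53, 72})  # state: {6, 7, 50, 51, 53, 56, 61, 62, 63, 72, 91}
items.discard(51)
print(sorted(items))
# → [6, 7, 50, 53, 56, 61, 62, 63, 72, 91]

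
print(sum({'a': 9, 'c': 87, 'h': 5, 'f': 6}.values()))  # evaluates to 107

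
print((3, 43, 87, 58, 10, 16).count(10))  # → 1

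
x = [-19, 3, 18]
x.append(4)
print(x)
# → [-19, 3, 18, 4]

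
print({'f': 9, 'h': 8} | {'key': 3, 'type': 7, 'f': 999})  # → {'f': 999, 'h': 8, 'key': 3, 'type': 7}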